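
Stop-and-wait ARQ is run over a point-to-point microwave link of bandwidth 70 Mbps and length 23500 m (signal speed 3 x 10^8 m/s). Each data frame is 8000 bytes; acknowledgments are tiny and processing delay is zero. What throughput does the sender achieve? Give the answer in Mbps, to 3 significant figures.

t_tx = L/R = 64000/70000000 = 0.000914286 s.
t_prop = 23500/300000000 = 7.83333e-05 s; RTT = 0.000156667 s.
Cycle = t_tx + RTT = 0.00107095 s.
Throughput = L / cycle = 64000 / 0.00107095 = 59.8 Mbps.

59.8 Mbps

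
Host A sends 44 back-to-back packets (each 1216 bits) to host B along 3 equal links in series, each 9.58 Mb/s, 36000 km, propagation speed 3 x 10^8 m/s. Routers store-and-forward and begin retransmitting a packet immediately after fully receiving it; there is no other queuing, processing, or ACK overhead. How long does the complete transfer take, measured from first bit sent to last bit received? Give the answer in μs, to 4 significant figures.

365800 μs

Per-hop transmission t_tx = L/R = 1216/9580000 = 126.931 μs.
Per-hop propagation t_prop = 36000000/300000000 = 120000 μs.
Pipeline fill: first packet needs 3·t_tx to clear all hops; remaining 43 packets each add one t_tx.
Total = (3+44-1)·t_tx + 3·t_prop = 46·126.931 + 3·120000 = 365800 μs.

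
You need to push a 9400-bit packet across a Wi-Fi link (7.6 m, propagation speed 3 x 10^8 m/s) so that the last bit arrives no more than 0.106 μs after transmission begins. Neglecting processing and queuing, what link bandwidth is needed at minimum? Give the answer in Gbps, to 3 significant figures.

Propagation delay = 7.6 / 300000000 = 0.0253333 μs.
Transmission budget = 0.106 − 0.0253333 = 0.0806667 μs.
R ≥ L / t_tx = 9400 bits / 8.06667e-08 s = 117 Gbps.

117 Gbps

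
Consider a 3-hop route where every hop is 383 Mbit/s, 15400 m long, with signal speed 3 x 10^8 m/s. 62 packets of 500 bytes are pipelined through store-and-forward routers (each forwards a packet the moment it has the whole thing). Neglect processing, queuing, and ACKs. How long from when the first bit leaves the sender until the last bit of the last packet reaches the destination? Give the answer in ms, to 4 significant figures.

0.8224 ms

Per-hop transmission t_tx = L/R = 4000/383000000 = 0.0104439 ms.
Per-hop propagation t_prop = 15400/300000000 = 0.0513333 ms.
Pipeline fill: first packet needs 3·t_tx to clear all hops; remaining 61 packets each add one t_tx.
Total = (3+62-1)·t_tx + 3·t_prop = 64·0.0104439 + 3·0.0513333 = 0.8224 ms.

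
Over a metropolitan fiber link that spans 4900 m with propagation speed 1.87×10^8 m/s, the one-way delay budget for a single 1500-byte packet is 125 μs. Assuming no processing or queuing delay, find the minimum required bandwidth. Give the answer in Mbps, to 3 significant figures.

121 Mbps

L = 12000 bits.
Propagation delay = 4900 / 187000000 = 26.2032 μs.
Transmission budget = 125 − 26.2032 = 98.7968 μs.
R ≥ L / t_tx = 12000 bits / 9.87968e-05 s = 121 Mbps.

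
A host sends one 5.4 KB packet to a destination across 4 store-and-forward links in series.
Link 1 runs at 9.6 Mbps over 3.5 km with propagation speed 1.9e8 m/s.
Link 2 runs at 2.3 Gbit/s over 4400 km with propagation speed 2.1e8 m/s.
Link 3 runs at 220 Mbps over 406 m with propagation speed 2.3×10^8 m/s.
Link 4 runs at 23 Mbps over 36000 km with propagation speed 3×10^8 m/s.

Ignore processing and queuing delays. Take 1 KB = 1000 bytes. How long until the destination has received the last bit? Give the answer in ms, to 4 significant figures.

147.6 ms

L = 43200 bits.
Transmission delays (L/R per hop): 4.5, 0.0187826, 0.196364, 1.87826 ms; sum = 6.59341 ms.
Propagation delays (d/s per hop): 0.0184211, 20.9524, 0.00176522, 120 ms; sum = 140.973 ms.
End-to-end = 147.6 ms.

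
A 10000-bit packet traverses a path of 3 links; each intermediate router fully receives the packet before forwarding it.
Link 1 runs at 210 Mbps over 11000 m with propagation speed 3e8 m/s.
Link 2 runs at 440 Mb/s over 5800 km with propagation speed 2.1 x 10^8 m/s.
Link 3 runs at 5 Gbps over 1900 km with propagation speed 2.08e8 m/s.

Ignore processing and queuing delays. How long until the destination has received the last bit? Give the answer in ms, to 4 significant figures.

36.86 ms

Transmission delays (L/R per hop): 0.047619, 0.0227273, 0.002 ms; sum = 0.0723463 ms.
Propagation delays (d/s per hop): 0.0366667, 27.619, 9.13462 ms; sum = 36.7903 ms.
End-to-end = 36.86 ms.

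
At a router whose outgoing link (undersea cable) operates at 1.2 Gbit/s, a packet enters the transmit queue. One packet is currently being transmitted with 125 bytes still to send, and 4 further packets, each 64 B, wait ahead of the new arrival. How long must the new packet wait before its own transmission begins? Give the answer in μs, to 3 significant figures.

Each queued packet: L/R = 512/1200000000 = 0.426667 μs.
4 queued → 1.70667 μs.
Plus remaining 1000 bits of current packet: 0.833333 μs.
Queuing delay = 2.54 μs.

2.54 μs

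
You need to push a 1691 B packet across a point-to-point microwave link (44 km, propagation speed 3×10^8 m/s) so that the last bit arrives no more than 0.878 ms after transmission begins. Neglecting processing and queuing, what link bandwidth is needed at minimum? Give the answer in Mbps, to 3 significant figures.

18.5 Mbps

L = 13528 bits.
Propagation delay = 44000 / 300000000 = 0.146667 ms.
Transmission budget = 0.878 − 0.146667 = 0.731333 ms.
R ≥ L / t_tx = 13528 bits / 0.000731333 s = 18.5 Mbps.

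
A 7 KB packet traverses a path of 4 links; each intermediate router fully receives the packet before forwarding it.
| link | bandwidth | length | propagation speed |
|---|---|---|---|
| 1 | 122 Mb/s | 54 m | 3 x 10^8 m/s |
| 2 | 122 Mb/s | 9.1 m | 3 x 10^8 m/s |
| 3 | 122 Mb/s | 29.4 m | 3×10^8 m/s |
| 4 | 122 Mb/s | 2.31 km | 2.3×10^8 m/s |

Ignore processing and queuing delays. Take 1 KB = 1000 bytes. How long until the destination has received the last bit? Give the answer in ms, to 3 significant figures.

1.85 ms

L = 56000 bits.
Transmission delay per hop = L/R = 56000/122000000 = 0.459016 ms; 4 hops → 1.83607 ms.
Propagation delays (d/s per hop): 0.00018, 3.03333e-05, 9.8e-05, 0.0100435 ms; sum = 0.0103518 ms.
End-to-end = 1.85 ms.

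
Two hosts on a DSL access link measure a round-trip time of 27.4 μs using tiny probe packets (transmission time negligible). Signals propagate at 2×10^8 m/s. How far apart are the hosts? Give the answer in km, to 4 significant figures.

One-way propagation = RTT/2 = 13.7 μs.
d = s × t = 200000000 × 1.37e-05 = 2.740 km.

2.740 km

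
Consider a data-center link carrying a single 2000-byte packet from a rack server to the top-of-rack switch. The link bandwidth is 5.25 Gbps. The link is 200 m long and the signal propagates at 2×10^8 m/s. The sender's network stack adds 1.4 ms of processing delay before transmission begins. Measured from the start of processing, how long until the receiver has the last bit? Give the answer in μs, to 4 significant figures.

L = 2000 × 8 = 16000 bits.
Transmission delay = L/R = 16000 / 5250000000 = 3.04762 μs.
Propagation delay = d/s = 200 m / 200000000 m/s = 1 μs.
Plus processing delay 1.4 ms = 1400 μs.
Total = 1404 μs.

1404 μs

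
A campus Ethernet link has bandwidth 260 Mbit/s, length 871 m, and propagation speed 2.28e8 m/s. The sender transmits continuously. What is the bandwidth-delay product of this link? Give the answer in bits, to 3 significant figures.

993 bits

Propagation delay = 871 / 2.28e+08 = 3.82018e-06 s.
BDP = R × t_prop = 260000000 × 3.82018e-06 = 993.246 bits.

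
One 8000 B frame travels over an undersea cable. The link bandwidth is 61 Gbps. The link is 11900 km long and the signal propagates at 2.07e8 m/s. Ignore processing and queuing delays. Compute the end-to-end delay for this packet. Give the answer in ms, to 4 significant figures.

57.49 ms

L = 8000 × 8 = 64000 bits.
Transmission delay = L/R = 64000 / 61000000000 = 0.00104918 ms.
Propagation delay = d/s = 11900000 m / 2.07e+08 m/s = 57.4879 ms.
Total = 57.49 ms.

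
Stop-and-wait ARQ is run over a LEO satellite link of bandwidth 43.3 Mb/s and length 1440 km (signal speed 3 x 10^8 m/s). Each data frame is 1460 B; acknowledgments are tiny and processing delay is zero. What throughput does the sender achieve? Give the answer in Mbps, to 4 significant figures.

t_tx = L/R = 11680/43300000 = 0.000269746 s.
t_prop = 1440000/300000000 = 0.0048 s; RTT = 0.0096 s.
Cycle = t_tx + RTT = 0.00986975 s.
Throughput = L / cycle = 11680 / 0.00986975 = 1.183 Mbps.

1.183 Mbps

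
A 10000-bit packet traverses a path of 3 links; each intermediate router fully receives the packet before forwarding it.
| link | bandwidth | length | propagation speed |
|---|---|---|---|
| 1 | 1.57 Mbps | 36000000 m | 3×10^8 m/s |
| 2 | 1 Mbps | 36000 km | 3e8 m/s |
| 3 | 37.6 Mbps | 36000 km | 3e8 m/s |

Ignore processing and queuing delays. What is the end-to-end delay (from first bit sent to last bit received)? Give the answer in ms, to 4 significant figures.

376.6 ms

Transmission delays (L/R per hop): 6.36943, 10, 0.265957 ms; sum = 16.6354 ms.
Propagation delays (d/s per hop): 120, 120, 120 ms; sum = 360 ms.
End-to-end = 376.6 ms.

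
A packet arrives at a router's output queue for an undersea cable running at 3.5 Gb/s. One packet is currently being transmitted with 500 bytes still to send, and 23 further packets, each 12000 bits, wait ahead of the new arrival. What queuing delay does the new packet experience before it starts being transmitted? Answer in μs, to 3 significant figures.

Each queued packet: L/R = 12000/3500000000 = 3.42857 μs.
23 queued → 78.8571 μs.
Plus remaining 4000 bits of current packet: 1.14286 μs.
Queuing delay = 80.0 μs.

80.0 μs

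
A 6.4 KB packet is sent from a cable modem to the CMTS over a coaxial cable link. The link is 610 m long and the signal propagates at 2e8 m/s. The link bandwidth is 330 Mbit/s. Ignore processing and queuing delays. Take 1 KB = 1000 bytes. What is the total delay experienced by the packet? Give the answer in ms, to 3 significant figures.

L = 51200 bits.
Transmission delay = L/R = 51200 / 330000000 = 0.155152 ms.
Propagation delay = d/s = 610 m / 200000000 m/s = 0.00305 ms.
Total = 0.158 ms.

0.158 ms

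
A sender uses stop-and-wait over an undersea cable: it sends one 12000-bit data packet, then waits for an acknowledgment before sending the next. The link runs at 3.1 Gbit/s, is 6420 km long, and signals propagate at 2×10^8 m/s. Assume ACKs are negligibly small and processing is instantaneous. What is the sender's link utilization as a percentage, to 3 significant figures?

t_tx = L/R = 12000/3100000000 = 3.87097e-06 s.
t_prop = 6420000/200000000 = 0.0321 s; RTT = 0.0642 s.
Cycle = t_tx + RTT = 0.0642039 s.
Utilization = t_tx / cycle = 3.87097e-06/0.0642039 = 0.00603 %.

0.00603 %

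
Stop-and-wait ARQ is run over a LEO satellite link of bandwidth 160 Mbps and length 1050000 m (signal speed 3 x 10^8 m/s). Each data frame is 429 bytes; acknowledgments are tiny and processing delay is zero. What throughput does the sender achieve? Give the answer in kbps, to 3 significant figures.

489 kbps

t_tx = L/R = 3432/160000000 = 2.145e-05 s.
t_prop = 1050000/300000000 = 0.0035 s; RTT = 0.007 s.
Cycle = t_tx + RTT = 0.00702145 s.
Throughput = L / cycle = 3432 / 0.00702145 = 489 kbps.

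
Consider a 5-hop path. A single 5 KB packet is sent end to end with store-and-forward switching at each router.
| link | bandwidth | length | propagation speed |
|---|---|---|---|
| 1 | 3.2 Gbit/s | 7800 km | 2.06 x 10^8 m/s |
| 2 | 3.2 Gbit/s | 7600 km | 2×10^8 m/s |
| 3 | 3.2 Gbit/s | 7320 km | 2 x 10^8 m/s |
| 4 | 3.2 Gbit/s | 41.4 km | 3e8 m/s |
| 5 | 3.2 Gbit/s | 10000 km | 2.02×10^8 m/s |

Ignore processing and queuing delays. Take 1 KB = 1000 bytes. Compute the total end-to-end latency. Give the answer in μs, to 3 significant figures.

L = 40000 bits.
Transmission delay per hop = L/R = 40000/3200000000 = 12.5 μs; 5 hops → 62.5 μs.
Propagation delays (d/s per hop): 37864.1, 38000, 36600, 138, 49505 μs; sum = 162107 μs.
End-to-end = 162000 μs.

162000 μs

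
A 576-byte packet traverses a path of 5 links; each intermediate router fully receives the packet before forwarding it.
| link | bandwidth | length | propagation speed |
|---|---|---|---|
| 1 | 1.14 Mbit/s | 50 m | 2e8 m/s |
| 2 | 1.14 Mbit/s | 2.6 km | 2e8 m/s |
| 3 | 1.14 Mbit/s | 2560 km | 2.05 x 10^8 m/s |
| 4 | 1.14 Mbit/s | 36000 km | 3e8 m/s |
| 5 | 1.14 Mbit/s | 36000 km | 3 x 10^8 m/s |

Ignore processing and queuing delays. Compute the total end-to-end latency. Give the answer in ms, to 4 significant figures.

L = 576 × 8 = 4608 bits.
Transmission delay per hop = L/R = 4608/1140000 = 4.04211 ms; 5 hops → 20.2105 ms.
Propagation delays (d/s per hop): 0.00025, 0.013, 12.4878, 120, 120 ms; sum = 252.501 ms.
End-to-end = 272.7 ms.

272.7 ms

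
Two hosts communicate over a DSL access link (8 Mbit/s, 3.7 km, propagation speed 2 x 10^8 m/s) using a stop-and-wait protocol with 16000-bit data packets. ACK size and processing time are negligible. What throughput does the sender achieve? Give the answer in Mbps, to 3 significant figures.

7.85 Mbps

t_tx = L/R = 16000/8000000 = 0.002 s.
t_prop = 3700/200000000 = 1.85e-05 s; RTT = 3.7e-05 s.
Cycle = t_tx + RTT = 0.002037 s.
Throughput = L / cycle = 16000 / 0.002037 = 7.85 Mbps.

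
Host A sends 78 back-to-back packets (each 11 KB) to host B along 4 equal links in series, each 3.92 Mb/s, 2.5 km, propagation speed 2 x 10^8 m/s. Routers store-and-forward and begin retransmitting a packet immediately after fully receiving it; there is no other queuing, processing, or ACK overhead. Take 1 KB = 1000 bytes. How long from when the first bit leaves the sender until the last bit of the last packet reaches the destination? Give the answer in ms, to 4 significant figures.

1818 ms

Per-hop transmission t_tx = L/R = 88000/3920000 = 22.449 ms.
Per-hop propagation t_prop = 2500/200000000 = 0.0125 ms.
Pipeline fill: first packet needs 4·t_tx to clear all hops; remaining 77 packets each add one t_tx.
Total = (4+78-1)·t_tx + 4·t_prop = 81·22.449 + 4·0.0125 = 1818 ms.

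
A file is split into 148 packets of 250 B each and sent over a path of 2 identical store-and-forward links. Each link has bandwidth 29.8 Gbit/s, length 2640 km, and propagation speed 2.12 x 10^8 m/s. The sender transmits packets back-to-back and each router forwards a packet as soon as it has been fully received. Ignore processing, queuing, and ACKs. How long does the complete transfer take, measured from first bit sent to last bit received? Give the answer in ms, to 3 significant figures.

24.9 ms

Per-hop transmission t_tx = L/R = 2000/29800000000 = 6.71141e-05 ms.
Per-hop propagation t_prop = 2640000/212000000 = 12.4528 ms.
Pipeline fill: first packet needs 2·t_tx to clear all hops; remaining 147 packets each add one t_tx.
Total = (2+148-1)·t_tx + 2·t_prop = 149·6.71141e-05 + 2·12.4528 = 24.9 ms.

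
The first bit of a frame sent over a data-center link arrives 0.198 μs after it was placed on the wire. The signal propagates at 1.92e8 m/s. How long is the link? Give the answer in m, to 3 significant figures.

d = s × t_prop = 192000000 × 1.98e-07 = 38.0 m.

38.0 m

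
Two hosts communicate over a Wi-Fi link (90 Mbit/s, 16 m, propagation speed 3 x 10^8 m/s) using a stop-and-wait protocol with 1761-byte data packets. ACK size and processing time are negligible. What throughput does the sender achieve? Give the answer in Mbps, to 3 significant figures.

89.9 Mbps

t_tx = L/R = 14088/90000000 = 0.000156533 s.
t_prop = 16/300000000 = 5.33333e-08 s; RTT = 1.06667e-07 s.
Cycle = t_tx + RTT = 0.00015664 s.
Throughput = L / cycle = 14088 / 0.00015664 = 89.9 Mbps.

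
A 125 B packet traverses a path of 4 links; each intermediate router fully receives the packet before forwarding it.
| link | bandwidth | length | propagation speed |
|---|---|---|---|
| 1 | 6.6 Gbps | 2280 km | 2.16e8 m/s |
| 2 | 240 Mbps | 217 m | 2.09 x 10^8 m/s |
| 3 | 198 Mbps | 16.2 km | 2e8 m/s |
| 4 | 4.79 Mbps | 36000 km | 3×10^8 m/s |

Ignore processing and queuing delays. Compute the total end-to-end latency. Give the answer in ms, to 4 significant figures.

130.9 ms

L = 125 × 8 = 1000 bits.
Transmission delays (L/R per hop): 0.000151515, 0.00416667, 0.00505051, 0.208768 ms; sum = 0.218137 ms.
Propagation delays (d/s per hop): 10.5556, 0.00103828, 0.081, 120 ms; sum = 130.638 ms.
End-to-end = 130.9 ms.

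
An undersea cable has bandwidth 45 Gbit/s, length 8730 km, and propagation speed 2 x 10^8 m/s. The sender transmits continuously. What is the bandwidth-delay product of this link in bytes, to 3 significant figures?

Propagation delay = 8730000 / 200000000 = 0.04365 s.
BDP = R × t_prop = 45000000000 × 0.04365 = 1964250000 bits.
In bytes: 1964250000/8 = 246000000 bytes.

246000000 bytes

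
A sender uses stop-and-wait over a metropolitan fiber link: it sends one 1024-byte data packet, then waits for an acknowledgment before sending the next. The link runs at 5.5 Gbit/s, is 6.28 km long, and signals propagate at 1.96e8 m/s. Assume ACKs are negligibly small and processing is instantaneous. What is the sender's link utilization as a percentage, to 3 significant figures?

t_tx = L/R = 8192/5500000000 = 1.48945e-06 s.
t_prop = 6280/196000000 = 3.20408e-05 s; RTT = 6.40816e-05 s.
Cycle = t_tx + RTT = 6.55711e-05 s.
Utilization = t_tx / cycle = 1.48945e-06/6.55711e-05 = 2.27 %.

2.27 %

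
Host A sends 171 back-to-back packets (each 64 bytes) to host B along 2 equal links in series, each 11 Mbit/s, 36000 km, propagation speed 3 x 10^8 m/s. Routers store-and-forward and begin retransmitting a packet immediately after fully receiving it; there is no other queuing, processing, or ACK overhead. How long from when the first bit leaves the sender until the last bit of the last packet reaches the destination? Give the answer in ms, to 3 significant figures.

248 ms

Per-hop transmission t_tx = L/R = 512/11000000 = 0.0465455 ms.
Per-hop propagation t_prop = 36000000/300000000 = 120 ms.
Pipeline fill: first packet needs 2·t_tx to clear all hops; remaining 170 packets each add one t_tx.
Total = (2+171-1)·t_tx + 2·t_prop = 172·0.0465455 + 2·120 = 248 ms.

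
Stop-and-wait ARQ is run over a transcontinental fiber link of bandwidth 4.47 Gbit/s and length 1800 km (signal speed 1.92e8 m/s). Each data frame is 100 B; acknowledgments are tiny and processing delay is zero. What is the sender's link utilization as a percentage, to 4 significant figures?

0.0009545 %

t_tx = L/R = 800/4470000000 = 1.78971e-07 s.
t_prop = 1800000/192000000 = 0.009375 s; RTT = 0.01875 s.
Cycle = t_tx + RTT = 0.0187502 s.
Utilization = t_tx / cycle = 1.78971e-07/0.0187502 = 0.0009545 %.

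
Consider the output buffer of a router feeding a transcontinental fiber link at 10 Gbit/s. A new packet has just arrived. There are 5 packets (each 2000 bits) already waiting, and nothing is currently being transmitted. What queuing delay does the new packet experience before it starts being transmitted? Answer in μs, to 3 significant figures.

1.00 μs

Each queued packet: L/R = 2000/10000000000 = 0.2 μs.
5 queued → 1 μs.
Queuing delay = 1.00 μs.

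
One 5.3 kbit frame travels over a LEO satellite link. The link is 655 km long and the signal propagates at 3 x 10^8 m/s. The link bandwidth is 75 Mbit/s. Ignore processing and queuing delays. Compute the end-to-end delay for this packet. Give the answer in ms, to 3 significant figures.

L = 5300 bits.
Transmission delay = L/R = 5300 / 75000000 = 0.0706667 ms.
Propagation delay = d/s = 655000 m / 300000000 m/s = 2.18333 ms.
Total = 2.25 ms.

2.25 ms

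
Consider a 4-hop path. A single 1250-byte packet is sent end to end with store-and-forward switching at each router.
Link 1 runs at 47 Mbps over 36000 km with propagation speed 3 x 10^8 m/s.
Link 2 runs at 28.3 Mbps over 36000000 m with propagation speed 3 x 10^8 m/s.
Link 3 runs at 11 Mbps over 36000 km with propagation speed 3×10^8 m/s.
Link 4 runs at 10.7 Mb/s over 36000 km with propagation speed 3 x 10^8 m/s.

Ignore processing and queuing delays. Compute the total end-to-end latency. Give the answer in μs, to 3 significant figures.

L = 1250 × 8 = 10000 bits.
Transmission delays (L/R per hop): 212.766, 353.357, 909.091, 934.579 μs; sum = 2409.79 μs.
Propagation delays (d/s per hop): 120000, 120000, 120000, 120000 μs; sum = 480000 μs.
End-to-end = 482000 μs.

482000 μs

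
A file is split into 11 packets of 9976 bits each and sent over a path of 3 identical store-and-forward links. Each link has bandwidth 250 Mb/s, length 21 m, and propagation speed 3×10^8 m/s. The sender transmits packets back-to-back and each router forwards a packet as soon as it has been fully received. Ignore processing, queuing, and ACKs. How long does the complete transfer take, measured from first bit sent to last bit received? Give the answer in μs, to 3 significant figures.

Per-hop transmission t_tx = L/R = 9976/250000000 = 39.904 μs.
Per-hop propagation t_prop = 21/300000000 = 0.07 μs.
Pipeline fill: first packet needs 3·t_tx to clear all hops; remaining 10 packets each add one t_tx.
Total = (3+11-1)·t_tx + 3·t_prop = 13·39.904 + 3·0.07 = 519 μs.

519 μs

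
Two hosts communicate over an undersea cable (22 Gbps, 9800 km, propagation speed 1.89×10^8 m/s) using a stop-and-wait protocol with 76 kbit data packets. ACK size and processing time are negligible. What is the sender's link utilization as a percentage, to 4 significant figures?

0.003331 %

t_tx = L/R = 76000/22000000000 = 3.45455e-06 s.
t_prop = 9800000/189000000 = 0.0518519 s; RTT = 0.103704 s.
Cycle = t_tx + RTT = 0.103707 s.
Utilization = t_tx / cycle = 3.45455e-06/0.103707 = 0.003331 %.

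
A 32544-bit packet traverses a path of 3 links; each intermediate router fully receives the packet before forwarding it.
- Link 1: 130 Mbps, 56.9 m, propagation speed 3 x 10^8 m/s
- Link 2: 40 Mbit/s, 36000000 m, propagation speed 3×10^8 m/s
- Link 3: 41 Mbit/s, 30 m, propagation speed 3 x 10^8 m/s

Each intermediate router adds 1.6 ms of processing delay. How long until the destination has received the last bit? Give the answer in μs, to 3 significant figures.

Transmission delays (L/R per hop): 250.338, 813.6, 793.756 μs; sum = 1857.69 μs.
Propagation delays (d/s per hop): 0.189667, 120000, 0.1 μs; sum = 120000 μs.
Processing at 2 router(s): 2 × 1.6 ms = 3200 μs.
End-to-end = 125000 μs.

125000 μs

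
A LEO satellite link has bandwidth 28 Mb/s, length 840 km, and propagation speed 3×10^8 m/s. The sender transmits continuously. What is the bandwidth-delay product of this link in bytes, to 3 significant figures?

Propagation delay = 840000 / 300000000 = 0.0028 s.
BDP = R × t_prop = 28000000 × 0.0028 = 78400 bits.
In bytes: 78400/8 = 9800 bytes.

9800 bytes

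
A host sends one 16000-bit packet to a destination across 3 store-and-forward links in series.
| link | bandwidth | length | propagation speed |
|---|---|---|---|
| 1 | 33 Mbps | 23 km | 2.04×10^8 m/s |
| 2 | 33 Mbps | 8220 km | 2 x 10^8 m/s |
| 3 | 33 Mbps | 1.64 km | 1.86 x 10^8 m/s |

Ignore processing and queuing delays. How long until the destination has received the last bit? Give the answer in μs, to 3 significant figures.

42700 μs

Transmission delay per hop = L/R = 16000/33000000 = 484.848 μs; 3 hops → 1454.55 μs.
Propagation delays (d/s per hop): 112.745, 41100, 8.8172 μs; sum = 41221.6 μs.
End-to-end = 42700 μs.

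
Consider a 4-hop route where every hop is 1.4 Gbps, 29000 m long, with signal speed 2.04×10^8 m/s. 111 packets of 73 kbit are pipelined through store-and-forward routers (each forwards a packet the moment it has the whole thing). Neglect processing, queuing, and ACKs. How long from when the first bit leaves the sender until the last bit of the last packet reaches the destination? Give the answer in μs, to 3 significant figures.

Per-hop transmission t_tx = L/R = 73000/1400000000 = 52.1429 μs.
Per-hop propagation t_prop = 29000/204000000 = 142.157 μs.
Pipeline fill: first packet needs 4·t_tx to clear all hops; remaining 110 packets each add one t_tx.
Total = (4+111-1)·t_tx + 4·t_prop = 114·52.1429 + 4·142.157 = 6510 μs.

6510 μs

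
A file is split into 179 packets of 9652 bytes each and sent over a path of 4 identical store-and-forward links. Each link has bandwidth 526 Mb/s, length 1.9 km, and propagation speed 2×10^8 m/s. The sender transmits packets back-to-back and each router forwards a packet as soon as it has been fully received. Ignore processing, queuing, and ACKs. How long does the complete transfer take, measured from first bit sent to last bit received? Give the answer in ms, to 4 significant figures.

Per-hop transmission t_tx = L/R = 77216/526000000 = 0.146798 ms.
Per-hop propagation t_prop = 1900/200000000 = 0.0095 ms.
Pipeline fill: first packet needs 4·t_tx to clear all hops; remaining 178 packets each add one t_tx.
Total = (4+179-1)·t_tx + 4·t_prop = 182·0.146798 + 4·0.0095 = 26.76 ms.

26.76 ms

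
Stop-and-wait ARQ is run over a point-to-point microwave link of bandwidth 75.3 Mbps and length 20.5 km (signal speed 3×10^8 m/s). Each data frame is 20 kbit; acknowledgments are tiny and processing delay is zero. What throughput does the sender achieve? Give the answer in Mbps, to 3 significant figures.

49.7 Mbps

t_tx = L/R = 20000/75300000 = 0.000265604 s.
t_prop = 20500/300000000 = 6.83333e-05 s; RTT = 0.000136667 s.
Cycle = t_tx + RTT = 0.000402271 s.
Throughput = L / cycle = 20000 / 0.000402271 = 49.7 Mbps.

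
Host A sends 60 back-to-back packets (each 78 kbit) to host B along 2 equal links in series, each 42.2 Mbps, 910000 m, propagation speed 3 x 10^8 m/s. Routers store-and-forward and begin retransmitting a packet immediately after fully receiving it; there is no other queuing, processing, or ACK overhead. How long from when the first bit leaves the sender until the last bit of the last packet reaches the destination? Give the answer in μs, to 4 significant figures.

Per-hop transmission t_tx = L/R = 78000/42200000 = 1848.34 μs.
Per-hop propagation t_prop = 910000/300000000 = 3033.33 μs.
Pipeline fill: first packet needs 2·t_tx to clear all hops; remaining 59 packets each add one t_tx.
Total = (2+60-1)·t_tx + 2·t_prop = 61·1848.34 + 2·3033.33 = 118800 μs.

118800 μs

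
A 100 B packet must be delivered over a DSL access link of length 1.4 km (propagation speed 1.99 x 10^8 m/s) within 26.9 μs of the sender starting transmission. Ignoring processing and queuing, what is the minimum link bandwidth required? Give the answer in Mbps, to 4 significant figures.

40.27 Mbps

L = 800 bits.
Propagation delay = 1400 / 199000000 = 7.03518 μs.
Transmission budget = 26.9 − 7.03518 = 19.8648 μs.
R ≥ L / t_tx = 800 bits / 1.98648e-05 s = 40.27 Mbps.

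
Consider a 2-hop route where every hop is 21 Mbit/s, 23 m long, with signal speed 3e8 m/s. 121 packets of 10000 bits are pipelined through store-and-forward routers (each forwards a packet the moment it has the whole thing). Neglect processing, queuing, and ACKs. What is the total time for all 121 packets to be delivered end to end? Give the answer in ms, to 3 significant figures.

58.1 ms

Per-hop transmission t_tx = L/R = 10000/21000000 = 0.47619 ms.
Per-hop propagation t_prop = 23/300000000 = 7.66667e-05 ms.
Pipeline fill: first packet needs 2·t_tx to clear all hops; remaining 120 packets each add one t_tx.
Total = (2+121-1)·t_tx + 2·t_prop = 122·0.47619 + 2·7.66667e-05 = 58.1 ms.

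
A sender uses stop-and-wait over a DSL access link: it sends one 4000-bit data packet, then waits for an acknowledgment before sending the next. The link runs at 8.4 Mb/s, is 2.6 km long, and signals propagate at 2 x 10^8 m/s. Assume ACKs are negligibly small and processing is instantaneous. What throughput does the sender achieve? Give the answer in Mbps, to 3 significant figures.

7.97 Mbps

t_tx = L/R = 4000/8400000 = 0.00047619 s.
t_prop = 2600/200000000 = 1.3e-05 s; RTT = 2.6e-05 s.
Cycle = t_tx + RTT = 0.00050219 s.
Throughput = L / cycle = 4000 / 0.00050219 = 7.97 Mbps.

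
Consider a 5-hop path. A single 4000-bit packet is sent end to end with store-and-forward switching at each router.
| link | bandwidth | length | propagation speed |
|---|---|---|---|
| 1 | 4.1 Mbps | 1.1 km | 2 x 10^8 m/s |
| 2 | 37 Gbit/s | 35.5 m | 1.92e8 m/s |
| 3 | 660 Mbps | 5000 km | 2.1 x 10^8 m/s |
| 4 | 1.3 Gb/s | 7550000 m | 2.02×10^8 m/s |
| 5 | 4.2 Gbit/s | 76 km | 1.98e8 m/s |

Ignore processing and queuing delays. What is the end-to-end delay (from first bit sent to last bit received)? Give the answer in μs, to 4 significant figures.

62560 μs

Transmission delays (L/R per hop): 975.61, 0.108108, 6.06061, 3.07692, 0.952381 μs; sum = 985.808 μs.
Propagation delays (d/s per hop): 5.5, 0.184896, 23809.5, 37376.2, 383.838 μs; sum = 61575.3 μs.
End-to-end = 62560 μs.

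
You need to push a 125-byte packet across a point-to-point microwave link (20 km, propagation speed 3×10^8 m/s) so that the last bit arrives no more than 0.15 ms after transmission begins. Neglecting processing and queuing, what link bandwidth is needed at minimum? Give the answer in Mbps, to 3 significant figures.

L = 1000 bits.
Propagation delay = 20000 / 300000000 = 0.0666667 ms.
Transmission budget = 0.15 − 0.0666667 = 0.0833333 ms.
R ≥ L / t_tx = 1000 bits / 8.33333e-05 s = 12.0 Mbps.

12.0 Mbps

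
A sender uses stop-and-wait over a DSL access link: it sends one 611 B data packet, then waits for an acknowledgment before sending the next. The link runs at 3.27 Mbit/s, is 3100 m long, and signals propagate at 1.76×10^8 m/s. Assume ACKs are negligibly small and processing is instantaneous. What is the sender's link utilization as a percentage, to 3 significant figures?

t_tx = L/R = 4888/3270000 = 0.0014948 s.
t_prop = 3100/176000000 = 1.76136e-05 s; RTT = 3.52273e-05 s.
Cycle = t_tx + RTT = 0.00153003 s.
Utilization = t_tx / cycle = 0.0014948/0.00153003 = 97.7 %.

97.7 %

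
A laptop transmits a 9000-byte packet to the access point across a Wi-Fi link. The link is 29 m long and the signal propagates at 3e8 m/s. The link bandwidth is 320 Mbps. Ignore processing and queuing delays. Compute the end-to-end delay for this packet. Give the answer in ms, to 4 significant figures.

L = 9000 × 8 = 72000 bits.
Transmission delay = L/R = 72000 / 320000000 = 0.225 ms.
Propagation delay = d/s = 29 m / 300000000 m/s = 9.66667e-05 ms.
Total = 0.2251 ms.

0.2251 ms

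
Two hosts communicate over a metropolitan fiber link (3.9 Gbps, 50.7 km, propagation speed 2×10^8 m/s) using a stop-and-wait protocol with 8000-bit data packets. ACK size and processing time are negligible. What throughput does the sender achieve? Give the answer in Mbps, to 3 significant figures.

t_tx = L/R = 8000/3900000000 = 2.05128e-06 s.
t_prop = 50700/200000000 = 0.0002535 s; RTT = 0.000507 s.
Cycle = t_tx + RTT = 0.000509051 s.
Throughput = L / cycle = 8000 / 0.000509051 = 15.7 Mbps.

15.7 Mbps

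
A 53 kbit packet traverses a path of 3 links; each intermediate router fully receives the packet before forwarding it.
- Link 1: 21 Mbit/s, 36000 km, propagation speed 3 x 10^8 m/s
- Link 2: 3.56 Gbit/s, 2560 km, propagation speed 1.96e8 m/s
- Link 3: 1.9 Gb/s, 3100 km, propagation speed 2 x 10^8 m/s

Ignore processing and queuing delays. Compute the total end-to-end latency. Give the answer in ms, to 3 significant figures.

151 ms

L = 53000 bits.
Transmission delays (L/R per hop): 2.52381, 0.0148876, 0.0278947 ms; sum = 2.56659 ms.
Propagation delays (d/s per hop): 120, 13.0612, 15.5 ms; sum = 148.561 ms.
End-to-end = 151 ms.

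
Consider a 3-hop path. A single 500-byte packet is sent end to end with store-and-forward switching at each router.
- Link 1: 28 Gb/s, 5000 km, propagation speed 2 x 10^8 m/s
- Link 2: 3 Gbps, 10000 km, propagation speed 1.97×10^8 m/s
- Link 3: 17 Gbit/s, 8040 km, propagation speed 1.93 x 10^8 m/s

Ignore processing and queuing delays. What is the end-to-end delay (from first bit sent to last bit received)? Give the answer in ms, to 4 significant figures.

117.4 ms

L = 500 × 8 = 4000 bits.
Transmission delays (L/R per hop): 0.000142857, 0.00133333, 0.000235294 ms; sum = 0.00171148 ms.
Propagation delays (d/s per hop): 25, 50.7614, 41.658 ms; sum = 117.419 ms.
End-to-end = 117.4 ms.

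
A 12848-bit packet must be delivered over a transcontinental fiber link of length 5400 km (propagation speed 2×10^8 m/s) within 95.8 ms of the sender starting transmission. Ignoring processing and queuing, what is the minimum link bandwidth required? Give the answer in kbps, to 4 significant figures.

Propagation delay = 5400000 / 200000000 = 27 ms.
Transmission budget = 95.8 − 27 = 68.8 ms.
R ≥ L / t_tx = 12848 bits / 0.0688 s = 186.7 kbps.

186.7 kbps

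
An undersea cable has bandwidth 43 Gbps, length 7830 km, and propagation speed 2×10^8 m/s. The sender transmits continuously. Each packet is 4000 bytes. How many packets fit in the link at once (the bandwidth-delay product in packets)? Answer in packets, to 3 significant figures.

52600 packets

Propagation delay = 7830000 / 200000000 = 0.03915 s.
BDP = R × t_prop = 43000000000 × 0.03915 = 1683450000 bits.
In packets of 32000 bits: 52600 packets.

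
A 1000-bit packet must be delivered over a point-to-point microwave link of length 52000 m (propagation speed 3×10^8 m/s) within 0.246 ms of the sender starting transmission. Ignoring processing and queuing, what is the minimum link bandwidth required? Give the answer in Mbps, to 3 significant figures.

Propagation delay = 52000 / 300000000 = 0.173333 ms.
Transmission budget = 0.246 − 0.173333 = 0.0726667 ms.
R ≥ L / t_tx = 1000 bits / 7.26667e-05 s = 13.8 Mbps.

13.8 Mbps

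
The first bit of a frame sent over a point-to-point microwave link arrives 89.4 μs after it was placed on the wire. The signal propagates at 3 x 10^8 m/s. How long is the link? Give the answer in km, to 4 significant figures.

26.82 km

d = s × t_prop = 300000000 × 8.94e-05 = 26.82 km.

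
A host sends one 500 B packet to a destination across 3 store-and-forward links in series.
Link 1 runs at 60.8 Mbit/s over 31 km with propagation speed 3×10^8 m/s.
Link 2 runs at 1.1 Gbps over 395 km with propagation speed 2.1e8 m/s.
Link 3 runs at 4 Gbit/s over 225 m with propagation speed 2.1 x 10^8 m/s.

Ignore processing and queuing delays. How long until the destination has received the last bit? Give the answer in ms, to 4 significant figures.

2.056 ms

L = 500 × 8 = 4000 bits.
Transmission delays (L/R per hop): 0.0657895, 0.00363636, 0.001 ms; sum = 0.0704258 ms.
Propagation delays (d/s per hop): 0.103333, 1.88095, 0.00107143 ms; sum = 1.98536 ms.
End-to-end = 2.056 ms.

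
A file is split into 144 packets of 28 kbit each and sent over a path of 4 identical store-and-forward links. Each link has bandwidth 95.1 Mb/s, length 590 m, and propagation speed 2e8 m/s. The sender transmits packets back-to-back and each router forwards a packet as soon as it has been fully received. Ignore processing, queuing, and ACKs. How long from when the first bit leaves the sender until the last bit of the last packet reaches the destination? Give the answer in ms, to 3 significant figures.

43.3 ms

Per-hop transmission t_tx = L/R = 28000/95100000 = 0.294427 ms.
Per-hop propagation t_prop = 590/200000000 = 0.00295 ms.
Pipeline fill: first packet needs 4·t_tx to clear all hops; remaining 143 packets each add one t_tx.
Total = (4+144-1)·t_tx + 4·t_prop = 147·0.294427 + 4·0.00295 = 43.3 ms.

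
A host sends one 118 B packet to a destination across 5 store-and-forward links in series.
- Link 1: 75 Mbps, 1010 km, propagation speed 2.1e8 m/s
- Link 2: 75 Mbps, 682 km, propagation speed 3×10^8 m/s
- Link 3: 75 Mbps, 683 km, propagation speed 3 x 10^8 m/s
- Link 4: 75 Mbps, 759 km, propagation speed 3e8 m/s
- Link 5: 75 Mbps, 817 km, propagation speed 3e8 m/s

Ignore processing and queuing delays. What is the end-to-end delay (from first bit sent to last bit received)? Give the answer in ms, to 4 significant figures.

14.68 ms

L = 118 × 8 = 944 bits.
Transmission delay per hop = L/R = 944/75000000 = 0.0125867 ms; 5 hops → 0.0629333 ms.
Propagation delays (d/s per hop): 4.80952, 2.27333, 2.27667, 2.53, 2.72333 ms; sum = 14.6129 ms.
End-to-end = 14.68 ms.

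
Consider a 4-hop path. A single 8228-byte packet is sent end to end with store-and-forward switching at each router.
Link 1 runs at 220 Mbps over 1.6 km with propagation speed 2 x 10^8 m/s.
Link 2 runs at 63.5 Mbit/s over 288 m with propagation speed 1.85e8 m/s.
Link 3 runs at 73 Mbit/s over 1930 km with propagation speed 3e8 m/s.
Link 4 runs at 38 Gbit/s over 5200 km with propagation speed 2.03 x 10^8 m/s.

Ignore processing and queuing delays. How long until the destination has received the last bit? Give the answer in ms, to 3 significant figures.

34.3 ms

L = 8228 × 8 = 65824 bits.
Transmission delays (L/R per hop): 0.2992, 1.0366, 0.901699, 0.00173221 ms; sum = 2.23923 ms.
Propagation delays (d/s per hop): 0.008, 0.00155676, 6.43333, 25.6158 ms; sum = 32.0587 ms.
End-to-end = 34.3 ms.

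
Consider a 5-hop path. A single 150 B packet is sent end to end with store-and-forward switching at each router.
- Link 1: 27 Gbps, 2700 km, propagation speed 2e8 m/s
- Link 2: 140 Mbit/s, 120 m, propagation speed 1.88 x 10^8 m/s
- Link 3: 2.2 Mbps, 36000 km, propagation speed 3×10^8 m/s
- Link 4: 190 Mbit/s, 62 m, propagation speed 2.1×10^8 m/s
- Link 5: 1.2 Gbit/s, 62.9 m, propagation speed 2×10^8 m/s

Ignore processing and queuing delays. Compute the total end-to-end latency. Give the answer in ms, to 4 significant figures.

134.1 ms

L = 150 × 8 = 1200 bits.
Transmission delays (L/R per hop): 4.44444e-05, 0.00857143, 0.545455, 0.00631579, 0.001 ms; sum = 0.561386 ms.
Propagation delays (d/s per hop): 13.5, 0.000638298, 120, 0.000295238, 0.0003145 ms; sum = 133.501 ms.
End-to-end = 134.1 ms.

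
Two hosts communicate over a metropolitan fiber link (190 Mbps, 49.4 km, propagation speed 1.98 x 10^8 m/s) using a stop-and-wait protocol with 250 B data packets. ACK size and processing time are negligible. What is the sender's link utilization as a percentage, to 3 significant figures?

2.07 %

t_tx = L/R = 2000/190000000 = 1.05263e-05 s.
t_prop = 49400/198000000 = 0.000249495 s; RTT = 0.00049899 s.
Cycle = t_tx + RTT = 0.000509516 s.
Utilization = t_tx / cycle = 1.05263e-05/0.000509516 = 2.07 %.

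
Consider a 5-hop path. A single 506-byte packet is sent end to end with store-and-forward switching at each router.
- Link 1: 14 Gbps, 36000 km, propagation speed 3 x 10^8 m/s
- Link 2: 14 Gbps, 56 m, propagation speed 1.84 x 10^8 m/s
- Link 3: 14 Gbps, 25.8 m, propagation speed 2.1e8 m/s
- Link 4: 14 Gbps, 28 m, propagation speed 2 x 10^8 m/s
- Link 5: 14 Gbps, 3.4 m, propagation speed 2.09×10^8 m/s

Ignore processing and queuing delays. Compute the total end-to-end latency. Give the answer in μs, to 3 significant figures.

L = 506 × 8 = 4048 bits.
Transmission delay per hop = L/R = 4048/14000000000 = 0.289143 μs; 5 hops → 1.44571 μs.
Propagation delays (d/s per hop): 120000, 0.304348, 0.122857, 0.14, 0.0162679 μs; sum = 120001 μs.
End-to-end = 120000 μs.

120000 μs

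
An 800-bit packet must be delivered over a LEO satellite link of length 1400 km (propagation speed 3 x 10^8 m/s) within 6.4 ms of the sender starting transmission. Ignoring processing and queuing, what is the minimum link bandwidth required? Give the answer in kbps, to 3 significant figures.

462 kbps

Propagation delay = 1400000 / 300000000 = 4.66667 ms.
Transmission budget = 6.4 − 4.66667 = 1.73333 ms.
R ≥ L / t_tx = 800 bits / 0.00173333 s = 462 kbps.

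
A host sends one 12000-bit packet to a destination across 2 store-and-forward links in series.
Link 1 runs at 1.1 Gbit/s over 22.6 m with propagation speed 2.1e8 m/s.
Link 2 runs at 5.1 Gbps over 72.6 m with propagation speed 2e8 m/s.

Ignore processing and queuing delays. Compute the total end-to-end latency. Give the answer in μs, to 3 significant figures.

13.7 μs

Transmission delays (L/R per hop): 10.9091, 2.35294 μs; sum = 13.262 μs.
Propagation delays (d/s per hop): 0.107619, 0.363 μs; sum = 0.470619 μs.
End-to-end = 13.7 μs.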